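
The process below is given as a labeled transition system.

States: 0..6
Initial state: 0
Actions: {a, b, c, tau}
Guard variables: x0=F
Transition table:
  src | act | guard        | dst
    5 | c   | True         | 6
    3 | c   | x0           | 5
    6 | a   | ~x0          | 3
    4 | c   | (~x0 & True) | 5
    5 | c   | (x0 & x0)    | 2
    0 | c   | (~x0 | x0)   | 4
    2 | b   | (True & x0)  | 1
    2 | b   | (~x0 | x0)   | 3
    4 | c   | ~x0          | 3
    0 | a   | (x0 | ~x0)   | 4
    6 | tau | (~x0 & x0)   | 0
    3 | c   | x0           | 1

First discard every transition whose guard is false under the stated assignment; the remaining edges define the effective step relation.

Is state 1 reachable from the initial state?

Guard filter leaves 7 enabled edge(s).
Layer 0: {0}
Layer 1: {4}  total {0,4}
Layer 2: {3,5}  total {0,3,4,5}
Layer 3: {6}  total {0,3,4,5,6}
Reachable = {0,3,4,5,6}

Answer: UNREACHABLE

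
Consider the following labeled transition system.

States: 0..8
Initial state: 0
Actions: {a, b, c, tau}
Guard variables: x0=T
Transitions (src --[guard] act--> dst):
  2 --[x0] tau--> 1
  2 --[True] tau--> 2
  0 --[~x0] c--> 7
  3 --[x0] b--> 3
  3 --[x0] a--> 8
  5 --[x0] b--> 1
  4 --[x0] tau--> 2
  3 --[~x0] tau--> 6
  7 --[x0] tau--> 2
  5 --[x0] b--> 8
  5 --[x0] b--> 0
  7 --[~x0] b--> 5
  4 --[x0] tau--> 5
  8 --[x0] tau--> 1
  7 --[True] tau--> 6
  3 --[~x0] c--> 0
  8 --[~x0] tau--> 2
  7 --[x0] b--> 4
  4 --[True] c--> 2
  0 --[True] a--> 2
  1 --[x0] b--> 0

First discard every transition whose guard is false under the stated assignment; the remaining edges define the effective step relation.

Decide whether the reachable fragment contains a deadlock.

Reach set: {0,1,2}
  0: a→2  [1 exit(s)]
  1: b→0  [1 exit(s)]
  2: tau→1  tau→2  [2 exit(s)]

Answer: DEADLOCK-FREE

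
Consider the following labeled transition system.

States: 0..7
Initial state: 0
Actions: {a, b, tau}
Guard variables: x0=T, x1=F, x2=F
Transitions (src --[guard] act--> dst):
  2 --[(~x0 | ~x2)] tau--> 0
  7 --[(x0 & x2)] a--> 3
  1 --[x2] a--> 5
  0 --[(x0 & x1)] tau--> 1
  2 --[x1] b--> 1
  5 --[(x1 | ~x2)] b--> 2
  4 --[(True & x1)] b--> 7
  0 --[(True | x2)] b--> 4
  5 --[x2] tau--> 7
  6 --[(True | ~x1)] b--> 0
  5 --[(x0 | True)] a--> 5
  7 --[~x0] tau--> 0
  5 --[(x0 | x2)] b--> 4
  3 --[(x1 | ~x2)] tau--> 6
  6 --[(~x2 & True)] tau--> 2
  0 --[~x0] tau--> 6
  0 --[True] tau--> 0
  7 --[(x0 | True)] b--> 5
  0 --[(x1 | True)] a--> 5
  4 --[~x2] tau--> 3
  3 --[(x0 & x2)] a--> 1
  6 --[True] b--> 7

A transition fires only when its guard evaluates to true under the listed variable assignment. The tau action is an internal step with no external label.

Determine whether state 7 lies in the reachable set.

Answer: REACHABLE

Analysis:
Guard filter leaves 13 enabled edge(s).
L0 = {0}
L1 = {4,5}  cumulative {0,4,5}
L2 = {2,3}  cumulative {0,2,3,4,5}
L3 = {6}  cumulative {0,2,3,4,5,6}
L4 = {7}  cumulative {0,2,3,4,5,6,7}
Reachable = {0,2,3,4,5,6,7}
Path to 7: b·tau·tau·b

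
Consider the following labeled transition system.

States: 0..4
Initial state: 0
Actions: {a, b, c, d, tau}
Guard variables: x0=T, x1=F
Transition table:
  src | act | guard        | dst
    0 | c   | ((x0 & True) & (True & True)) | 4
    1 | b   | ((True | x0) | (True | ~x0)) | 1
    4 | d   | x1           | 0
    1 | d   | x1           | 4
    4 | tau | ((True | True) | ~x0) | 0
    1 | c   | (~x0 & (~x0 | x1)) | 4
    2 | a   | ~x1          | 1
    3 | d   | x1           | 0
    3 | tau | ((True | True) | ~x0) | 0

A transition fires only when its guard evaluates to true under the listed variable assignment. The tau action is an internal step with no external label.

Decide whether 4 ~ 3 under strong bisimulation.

Bisimulation quotient by refinement:
  round 0: {{0,1,2,3,4}}
  round 1: {{0},{1},{2},{3,4}}
4 equivalence class(es) (converged in 2)
[4]={3,4}  [3]={3,4}

Answer: BISIMILAR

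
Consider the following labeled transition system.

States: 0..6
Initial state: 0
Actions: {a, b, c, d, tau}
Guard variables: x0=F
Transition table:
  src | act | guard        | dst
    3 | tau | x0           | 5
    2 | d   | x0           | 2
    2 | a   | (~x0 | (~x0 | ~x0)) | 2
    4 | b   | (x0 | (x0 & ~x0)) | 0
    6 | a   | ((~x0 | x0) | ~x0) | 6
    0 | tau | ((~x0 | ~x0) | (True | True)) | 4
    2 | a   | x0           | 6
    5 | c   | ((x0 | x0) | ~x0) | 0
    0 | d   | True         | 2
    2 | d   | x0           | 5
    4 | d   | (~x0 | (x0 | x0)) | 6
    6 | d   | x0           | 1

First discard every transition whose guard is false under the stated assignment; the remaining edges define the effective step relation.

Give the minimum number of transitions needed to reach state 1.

Answer: UNREACHABLE

Working:
Breadth-first toward 1:
  depth 0: {0}
  depth 1: {2,4}
  depth 2: {6}
1 never appears.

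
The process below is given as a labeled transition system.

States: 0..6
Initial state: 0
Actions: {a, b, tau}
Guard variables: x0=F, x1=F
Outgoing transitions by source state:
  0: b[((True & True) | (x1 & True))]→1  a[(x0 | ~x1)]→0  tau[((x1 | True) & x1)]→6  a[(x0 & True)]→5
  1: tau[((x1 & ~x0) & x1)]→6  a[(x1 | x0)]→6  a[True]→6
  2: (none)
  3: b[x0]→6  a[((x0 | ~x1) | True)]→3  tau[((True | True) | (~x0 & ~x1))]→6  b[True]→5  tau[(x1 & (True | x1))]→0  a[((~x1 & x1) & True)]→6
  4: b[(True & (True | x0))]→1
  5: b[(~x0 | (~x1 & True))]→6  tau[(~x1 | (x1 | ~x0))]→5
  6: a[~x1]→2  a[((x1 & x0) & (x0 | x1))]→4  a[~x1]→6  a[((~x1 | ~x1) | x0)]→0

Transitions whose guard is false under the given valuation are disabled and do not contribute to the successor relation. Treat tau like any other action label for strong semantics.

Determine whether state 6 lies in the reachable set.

12 transition(s) survive guard evaluation.
Layer 0: {0}
Layer 1: {1}  cumulative {0,1}
Layer 2: {6}  cumulative {0,1,6}
Layer 3: {2}  cumulative {0,1,2,6}
Reachable = {0,1,2,6}
witness 6: b·a

Answer: REACHABLE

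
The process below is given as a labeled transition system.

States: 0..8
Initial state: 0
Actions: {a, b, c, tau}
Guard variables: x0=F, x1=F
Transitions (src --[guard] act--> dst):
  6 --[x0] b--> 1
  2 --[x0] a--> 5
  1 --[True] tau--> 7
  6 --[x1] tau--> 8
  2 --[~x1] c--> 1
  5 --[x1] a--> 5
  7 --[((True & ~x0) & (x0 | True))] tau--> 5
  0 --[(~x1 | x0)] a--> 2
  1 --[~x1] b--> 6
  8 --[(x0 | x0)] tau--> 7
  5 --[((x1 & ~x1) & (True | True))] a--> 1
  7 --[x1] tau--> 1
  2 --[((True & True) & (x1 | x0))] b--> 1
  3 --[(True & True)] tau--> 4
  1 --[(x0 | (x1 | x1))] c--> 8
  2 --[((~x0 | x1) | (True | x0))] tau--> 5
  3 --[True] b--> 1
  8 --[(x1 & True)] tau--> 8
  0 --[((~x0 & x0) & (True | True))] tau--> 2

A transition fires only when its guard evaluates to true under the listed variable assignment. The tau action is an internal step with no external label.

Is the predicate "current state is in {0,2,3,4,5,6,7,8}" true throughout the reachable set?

Answer: INVARIANT VIOLATED at state 1

Working:
Inv-set: {0,2,3,4,5,6,7,8}
Reach set: {0,1,2,5,6,7}
  0: ok
  1: outside
  2: ok
  5: ok
  6: ok
  7: ok
witness against invariant: a·c → 1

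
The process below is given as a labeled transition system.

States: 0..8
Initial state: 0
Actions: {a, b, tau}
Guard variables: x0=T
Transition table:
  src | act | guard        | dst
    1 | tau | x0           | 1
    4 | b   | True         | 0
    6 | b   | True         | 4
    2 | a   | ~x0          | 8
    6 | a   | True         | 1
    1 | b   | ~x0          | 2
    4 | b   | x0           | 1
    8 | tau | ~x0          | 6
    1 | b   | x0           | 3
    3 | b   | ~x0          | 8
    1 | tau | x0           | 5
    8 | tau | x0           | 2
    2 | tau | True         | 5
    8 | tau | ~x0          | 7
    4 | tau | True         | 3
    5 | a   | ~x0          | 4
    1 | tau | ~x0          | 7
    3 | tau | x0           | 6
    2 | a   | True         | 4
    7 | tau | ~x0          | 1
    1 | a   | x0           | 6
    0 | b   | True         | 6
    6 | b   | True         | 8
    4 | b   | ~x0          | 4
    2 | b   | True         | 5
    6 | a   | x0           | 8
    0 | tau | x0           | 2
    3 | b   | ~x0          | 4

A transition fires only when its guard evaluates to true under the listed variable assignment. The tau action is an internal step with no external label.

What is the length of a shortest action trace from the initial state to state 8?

Breadth-first toward 8:
  Layer 0: {0}
  Layer 1: {2,6}
  Layer 2: {1,4,5,8}
first hit 8 at d=2 via b·a

Answer: 2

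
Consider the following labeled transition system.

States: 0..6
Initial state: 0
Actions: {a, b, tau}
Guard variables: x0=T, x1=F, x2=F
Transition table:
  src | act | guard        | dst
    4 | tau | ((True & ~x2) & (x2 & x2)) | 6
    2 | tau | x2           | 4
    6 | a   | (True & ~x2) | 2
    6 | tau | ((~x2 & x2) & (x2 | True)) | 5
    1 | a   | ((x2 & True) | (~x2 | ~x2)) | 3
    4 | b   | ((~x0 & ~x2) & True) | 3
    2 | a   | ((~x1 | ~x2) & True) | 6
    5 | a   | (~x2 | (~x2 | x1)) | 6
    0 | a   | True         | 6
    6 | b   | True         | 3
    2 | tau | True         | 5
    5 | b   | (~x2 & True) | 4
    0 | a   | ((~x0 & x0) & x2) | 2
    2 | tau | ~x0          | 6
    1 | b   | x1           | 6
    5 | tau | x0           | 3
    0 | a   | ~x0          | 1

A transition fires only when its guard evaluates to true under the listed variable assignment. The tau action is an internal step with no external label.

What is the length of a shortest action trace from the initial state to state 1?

Answer: UNREACHABLE

Analysis:
Layered search for 1:
  Layer 0: {0}
  Layer 1: {6}
  Layer 2: {2,3}
  Layer 3: {5}
  Layer 4: {4}
1 never appears.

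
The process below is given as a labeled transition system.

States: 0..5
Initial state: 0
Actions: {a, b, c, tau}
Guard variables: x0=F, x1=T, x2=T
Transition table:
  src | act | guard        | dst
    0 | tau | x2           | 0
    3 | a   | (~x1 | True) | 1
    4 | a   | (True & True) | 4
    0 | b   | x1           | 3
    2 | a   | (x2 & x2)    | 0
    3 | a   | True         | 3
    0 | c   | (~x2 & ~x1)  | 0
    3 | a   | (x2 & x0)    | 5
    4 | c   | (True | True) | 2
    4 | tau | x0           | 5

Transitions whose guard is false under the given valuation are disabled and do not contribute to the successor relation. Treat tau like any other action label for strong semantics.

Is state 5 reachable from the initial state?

7 transition(s) survive guard evaluation.
L0 = {0}
L1 = {3}  total {0,3}
L2 = {1}  total {0,1,3}
R = {0,1,3}

Answer: UNREACHABLE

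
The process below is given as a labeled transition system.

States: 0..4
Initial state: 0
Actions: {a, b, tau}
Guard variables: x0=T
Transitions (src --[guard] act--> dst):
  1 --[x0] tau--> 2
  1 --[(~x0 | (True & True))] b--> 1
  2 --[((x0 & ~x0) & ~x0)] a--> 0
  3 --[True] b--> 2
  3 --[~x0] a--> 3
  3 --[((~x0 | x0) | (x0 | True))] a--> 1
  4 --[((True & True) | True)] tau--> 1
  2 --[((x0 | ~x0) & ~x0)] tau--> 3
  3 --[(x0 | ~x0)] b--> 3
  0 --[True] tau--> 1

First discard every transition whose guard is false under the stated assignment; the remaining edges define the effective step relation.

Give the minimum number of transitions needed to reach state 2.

Breadth-first toward 2:
  Layer 0: {0}
  Layer 1: {1}
  Layer 2: {2}
depth(2)=2, e.g. tau·tau

Answer: 2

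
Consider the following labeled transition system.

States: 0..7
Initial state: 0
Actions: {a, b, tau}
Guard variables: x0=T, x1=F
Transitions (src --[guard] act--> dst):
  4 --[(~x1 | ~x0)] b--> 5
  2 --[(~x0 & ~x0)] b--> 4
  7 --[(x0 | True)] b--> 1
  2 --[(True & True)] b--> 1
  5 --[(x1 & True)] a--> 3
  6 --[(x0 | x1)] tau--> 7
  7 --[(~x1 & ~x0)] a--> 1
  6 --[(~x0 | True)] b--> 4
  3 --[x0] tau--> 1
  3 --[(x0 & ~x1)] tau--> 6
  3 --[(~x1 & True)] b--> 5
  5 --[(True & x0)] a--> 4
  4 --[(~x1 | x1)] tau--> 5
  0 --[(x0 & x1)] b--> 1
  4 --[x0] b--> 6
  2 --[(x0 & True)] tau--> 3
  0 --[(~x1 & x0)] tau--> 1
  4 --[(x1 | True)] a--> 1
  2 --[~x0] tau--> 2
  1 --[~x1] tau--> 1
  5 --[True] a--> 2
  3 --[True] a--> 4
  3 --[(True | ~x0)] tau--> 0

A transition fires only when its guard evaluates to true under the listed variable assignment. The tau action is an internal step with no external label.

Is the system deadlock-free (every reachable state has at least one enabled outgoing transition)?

R = {0,1}
  0: tau→1  [1 out]
  1: tau→1  [1 out]

Answer: DEADLOCK-FREE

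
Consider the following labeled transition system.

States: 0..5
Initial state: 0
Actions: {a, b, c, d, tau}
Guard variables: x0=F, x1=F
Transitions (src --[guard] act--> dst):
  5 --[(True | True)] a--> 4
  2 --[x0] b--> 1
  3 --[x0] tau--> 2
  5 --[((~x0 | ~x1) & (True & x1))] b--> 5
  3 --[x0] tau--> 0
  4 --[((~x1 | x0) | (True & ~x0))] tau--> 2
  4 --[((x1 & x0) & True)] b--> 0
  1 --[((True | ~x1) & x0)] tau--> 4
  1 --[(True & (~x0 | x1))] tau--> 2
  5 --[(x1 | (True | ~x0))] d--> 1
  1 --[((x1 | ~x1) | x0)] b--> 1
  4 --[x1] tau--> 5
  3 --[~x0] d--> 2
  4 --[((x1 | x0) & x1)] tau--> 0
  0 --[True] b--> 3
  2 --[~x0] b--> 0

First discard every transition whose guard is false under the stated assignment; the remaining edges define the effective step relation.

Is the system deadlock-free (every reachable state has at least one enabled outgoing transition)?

R = {0,2,3}
  0: b→3  [deg 1]
  2: b→0  [deg 1]
  3: d→2  [deg 1]

Answer: DEADLOCK-FREE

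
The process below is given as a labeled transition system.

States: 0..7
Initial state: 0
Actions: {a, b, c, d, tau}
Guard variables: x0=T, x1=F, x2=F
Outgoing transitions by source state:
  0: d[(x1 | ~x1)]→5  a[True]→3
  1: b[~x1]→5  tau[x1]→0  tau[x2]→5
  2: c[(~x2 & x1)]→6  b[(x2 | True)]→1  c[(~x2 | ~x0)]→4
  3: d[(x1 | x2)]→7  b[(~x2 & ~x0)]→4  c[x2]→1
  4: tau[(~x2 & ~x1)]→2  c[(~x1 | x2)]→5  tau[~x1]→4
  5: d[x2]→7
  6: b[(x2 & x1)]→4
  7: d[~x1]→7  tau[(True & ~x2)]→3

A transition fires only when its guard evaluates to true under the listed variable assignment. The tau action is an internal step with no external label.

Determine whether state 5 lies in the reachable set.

After dropping false guards: 10 live edges.
depth 0: {0}
depth 1: {3,5}  now seen {0,3,5}
R = {0,3,5}
witness 5: d

Answer: REACHABLE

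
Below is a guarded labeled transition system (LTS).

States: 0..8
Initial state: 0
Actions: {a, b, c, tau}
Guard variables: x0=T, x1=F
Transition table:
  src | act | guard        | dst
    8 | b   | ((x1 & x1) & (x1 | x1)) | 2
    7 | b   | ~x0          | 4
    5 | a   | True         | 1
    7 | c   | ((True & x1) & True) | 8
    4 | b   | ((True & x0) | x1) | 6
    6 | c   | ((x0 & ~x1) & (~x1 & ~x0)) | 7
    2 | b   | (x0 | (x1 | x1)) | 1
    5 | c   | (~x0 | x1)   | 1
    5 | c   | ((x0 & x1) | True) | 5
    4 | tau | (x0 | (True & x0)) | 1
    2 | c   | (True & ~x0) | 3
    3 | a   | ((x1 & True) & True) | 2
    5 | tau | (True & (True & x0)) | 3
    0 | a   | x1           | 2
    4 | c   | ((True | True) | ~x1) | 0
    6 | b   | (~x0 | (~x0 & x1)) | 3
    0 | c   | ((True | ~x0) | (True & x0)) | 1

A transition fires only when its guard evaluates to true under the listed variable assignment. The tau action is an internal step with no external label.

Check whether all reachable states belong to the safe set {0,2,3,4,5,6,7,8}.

Allowed set {0,2,3,4,5,6,7,8}
Reachable = {0,1}
  0: ok
  1: ✗ unsafe
witness against invariant: c → 1

Answer: INVARIANT VIOLATED at state 1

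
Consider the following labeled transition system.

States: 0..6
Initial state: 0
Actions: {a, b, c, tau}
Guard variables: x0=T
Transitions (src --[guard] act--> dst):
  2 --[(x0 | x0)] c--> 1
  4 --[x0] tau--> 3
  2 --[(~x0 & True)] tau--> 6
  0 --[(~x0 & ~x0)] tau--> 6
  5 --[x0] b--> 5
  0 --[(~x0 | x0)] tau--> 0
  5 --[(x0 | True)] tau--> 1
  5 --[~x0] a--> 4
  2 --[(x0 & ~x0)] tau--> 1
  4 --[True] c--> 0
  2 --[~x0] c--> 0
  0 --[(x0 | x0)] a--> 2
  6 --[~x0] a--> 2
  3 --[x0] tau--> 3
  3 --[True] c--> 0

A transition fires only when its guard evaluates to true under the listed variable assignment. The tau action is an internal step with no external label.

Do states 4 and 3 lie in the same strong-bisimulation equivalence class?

Answer: BISIMILAR

Trace:
Compute ~ classes (split until stable):
  P[0] = {{0,1,2,3,4,5,6}}
  P[1] = {{0},{1,6},{2},{3,4},{5}}
Fixed point at round 2; 5 class(es).
4∈{3,4}, 3∈{3,4}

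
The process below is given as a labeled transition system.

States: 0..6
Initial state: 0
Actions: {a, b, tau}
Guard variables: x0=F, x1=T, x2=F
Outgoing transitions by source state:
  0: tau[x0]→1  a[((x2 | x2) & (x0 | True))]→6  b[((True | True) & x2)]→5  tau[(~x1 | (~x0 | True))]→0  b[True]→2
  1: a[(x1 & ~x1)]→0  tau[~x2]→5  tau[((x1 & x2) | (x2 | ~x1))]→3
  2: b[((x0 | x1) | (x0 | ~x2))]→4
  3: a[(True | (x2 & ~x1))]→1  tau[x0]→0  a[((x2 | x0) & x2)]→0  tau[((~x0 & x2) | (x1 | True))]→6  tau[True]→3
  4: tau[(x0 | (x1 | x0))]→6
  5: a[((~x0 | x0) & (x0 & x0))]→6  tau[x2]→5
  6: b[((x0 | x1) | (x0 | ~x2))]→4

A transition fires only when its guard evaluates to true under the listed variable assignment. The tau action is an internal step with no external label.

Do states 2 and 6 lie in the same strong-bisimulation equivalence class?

Compute ~ classes (split until stable):
  P[0] = {{0,1,2,3,4,5,6}}
  P[1] = {{0},{1,4},{2,6},{3},{5}}
  P[2] = {{0},{1},{2,6},{3},{4},{5}}
stable after 3 split(s): 6 block(s)
2∈{2,6}, 6∈{2,6}

Answer: BISIMILAR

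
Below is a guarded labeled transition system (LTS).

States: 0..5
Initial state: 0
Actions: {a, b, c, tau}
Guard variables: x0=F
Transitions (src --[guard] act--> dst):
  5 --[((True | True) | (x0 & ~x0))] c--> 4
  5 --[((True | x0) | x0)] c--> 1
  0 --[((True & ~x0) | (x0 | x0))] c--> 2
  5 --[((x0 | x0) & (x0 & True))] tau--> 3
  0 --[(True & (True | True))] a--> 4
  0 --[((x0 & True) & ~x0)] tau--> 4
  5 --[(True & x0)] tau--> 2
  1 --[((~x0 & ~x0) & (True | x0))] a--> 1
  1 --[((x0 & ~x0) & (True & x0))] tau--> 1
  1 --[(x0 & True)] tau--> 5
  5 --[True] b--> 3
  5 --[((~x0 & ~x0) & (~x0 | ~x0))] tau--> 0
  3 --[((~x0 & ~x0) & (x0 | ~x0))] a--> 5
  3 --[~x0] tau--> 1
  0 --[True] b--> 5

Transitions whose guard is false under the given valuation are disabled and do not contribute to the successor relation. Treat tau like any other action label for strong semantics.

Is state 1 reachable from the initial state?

10 transition(s) survive guard evaluation.
Layer 0: {0}
Layer 1: {2,4,5}  cumulative {0,2,4,5}
Layer 2: {1,3}  cumulative {0,1,2,3,4,5}
Reachable = {0,1,2,3,4,5}
Path to 1: b·c

Answer: REACHABLE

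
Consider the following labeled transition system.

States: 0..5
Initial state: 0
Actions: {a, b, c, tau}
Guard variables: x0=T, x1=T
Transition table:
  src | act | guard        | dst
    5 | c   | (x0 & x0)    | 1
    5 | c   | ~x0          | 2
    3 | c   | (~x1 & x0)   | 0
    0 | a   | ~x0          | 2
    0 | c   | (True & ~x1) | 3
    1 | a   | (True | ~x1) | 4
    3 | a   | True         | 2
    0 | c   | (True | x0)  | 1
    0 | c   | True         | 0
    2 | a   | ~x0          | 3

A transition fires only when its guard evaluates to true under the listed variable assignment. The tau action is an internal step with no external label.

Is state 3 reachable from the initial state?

Guard filter leaves 5 enabled edge(s).
depth 0: {0}
depth 1: {1}  cumulative {0,1}
depth 2: {4}  cumulative {0,1,4}
Reachable = {0,1,4}

Answer: UNREACHABLE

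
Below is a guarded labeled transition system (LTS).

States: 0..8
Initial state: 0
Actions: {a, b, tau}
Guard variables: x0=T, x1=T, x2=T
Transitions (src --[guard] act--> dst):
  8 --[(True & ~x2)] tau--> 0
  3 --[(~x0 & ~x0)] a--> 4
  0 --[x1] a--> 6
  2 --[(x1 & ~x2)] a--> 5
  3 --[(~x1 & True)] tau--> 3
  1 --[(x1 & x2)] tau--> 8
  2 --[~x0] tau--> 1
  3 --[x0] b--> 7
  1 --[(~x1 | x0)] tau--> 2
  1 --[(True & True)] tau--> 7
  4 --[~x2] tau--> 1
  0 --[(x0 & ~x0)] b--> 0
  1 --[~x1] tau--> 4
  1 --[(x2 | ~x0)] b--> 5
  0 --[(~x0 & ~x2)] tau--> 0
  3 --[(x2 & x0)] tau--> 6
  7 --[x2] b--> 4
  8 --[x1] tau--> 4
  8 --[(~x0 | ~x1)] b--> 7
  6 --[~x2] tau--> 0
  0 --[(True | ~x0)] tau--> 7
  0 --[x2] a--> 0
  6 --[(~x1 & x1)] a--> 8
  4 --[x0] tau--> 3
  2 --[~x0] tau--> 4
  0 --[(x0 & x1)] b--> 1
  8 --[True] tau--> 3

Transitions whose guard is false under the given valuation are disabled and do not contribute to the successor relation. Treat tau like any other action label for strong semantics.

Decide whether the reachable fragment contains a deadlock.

Reach set: {0,1,2,3,4,5,6,7,8}
  0: a→0  a→6  b→1  tau→7  [4 out]
  1: b→5  tau→2  tau→7  tau→8  [4 out]
  2: ∅  [no exit]
  3: b→7  tau→6  [2 out]
  4: tau→3  [1 out]
  5: ∅  [no exit]
  6: ∅  [no exit]
  7: b→4  [1 out]
  8: tau→3  tau→4  [2 out]
Path to 2: b·tau

Answer: DEADLOCK at state 2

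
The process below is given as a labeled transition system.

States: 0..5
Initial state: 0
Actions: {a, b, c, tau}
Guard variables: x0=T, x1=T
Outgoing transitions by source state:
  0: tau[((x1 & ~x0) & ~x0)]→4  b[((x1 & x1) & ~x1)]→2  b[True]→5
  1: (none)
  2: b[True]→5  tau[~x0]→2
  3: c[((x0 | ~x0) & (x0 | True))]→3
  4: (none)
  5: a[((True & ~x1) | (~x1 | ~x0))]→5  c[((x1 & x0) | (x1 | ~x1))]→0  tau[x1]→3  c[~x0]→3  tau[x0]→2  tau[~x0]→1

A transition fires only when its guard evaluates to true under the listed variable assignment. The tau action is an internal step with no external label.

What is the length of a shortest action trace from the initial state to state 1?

BFS to 1:
  L0 = {0}
  L1 = {5}
  L2 = {2,3}
1 never appears.

Answer: UNREACHABLE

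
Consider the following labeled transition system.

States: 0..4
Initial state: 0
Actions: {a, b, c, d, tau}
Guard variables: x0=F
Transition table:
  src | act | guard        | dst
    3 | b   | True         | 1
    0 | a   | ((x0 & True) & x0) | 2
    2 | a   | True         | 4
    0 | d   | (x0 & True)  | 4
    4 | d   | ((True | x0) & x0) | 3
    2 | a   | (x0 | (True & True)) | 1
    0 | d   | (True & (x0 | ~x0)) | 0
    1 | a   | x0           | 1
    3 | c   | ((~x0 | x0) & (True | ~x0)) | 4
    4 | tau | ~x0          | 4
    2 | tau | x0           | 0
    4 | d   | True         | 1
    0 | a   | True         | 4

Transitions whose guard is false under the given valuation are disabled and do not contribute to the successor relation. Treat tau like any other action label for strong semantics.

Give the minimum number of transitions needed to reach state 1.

Layered search for 1:
  depth 0: {0}
  depth 1: {4}
  depth 2: {1}
first hit 1 at d=2 via a·d

Answer: 2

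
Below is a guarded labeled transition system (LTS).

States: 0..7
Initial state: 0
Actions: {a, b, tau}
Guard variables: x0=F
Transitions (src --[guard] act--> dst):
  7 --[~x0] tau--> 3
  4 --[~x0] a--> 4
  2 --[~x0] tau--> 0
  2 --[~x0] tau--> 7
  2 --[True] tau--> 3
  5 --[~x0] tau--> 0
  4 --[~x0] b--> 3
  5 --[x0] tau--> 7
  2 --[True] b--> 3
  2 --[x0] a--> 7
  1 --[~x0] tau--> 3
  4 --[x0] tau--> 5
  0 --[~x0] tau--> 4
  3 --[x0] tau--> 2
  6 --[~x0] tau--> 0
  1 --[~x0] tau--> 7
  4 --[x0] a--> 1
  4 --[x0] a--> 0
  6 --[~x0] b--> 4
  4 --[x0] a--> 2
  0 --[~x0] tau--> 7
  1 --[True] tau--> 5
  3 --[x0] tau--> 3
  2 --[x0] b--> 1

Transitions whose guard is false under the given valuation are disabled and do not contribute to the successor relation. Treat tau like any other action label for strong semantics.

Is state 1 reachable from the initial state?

Answer: UNREACHABLE

Trace:
Guard filter leaves 15 enabled edge(s).
Layer 0: {0}
Layer 1: {4,7}  total {0,4,7}
Layer 2: {3}  total {0,3,4,7}
Reach set: {0,3,4,7}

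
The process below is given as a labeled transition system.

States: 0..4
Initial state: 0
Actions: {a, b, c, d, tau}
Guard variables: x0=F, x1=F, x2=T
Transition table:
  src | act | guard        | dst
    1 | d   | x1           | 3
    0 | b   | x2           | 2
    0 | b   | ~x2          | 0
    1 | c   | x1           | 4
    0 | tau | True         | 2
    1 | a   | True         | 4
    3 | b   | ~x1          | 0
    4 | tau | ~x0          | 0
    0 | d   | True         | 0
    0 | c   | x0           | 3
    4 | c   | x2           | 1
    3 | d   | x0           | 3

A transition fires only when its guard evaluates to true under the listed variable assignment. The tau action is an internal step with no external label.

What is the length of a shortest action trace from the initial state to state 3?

Answer: UNREACHABLE

Trace:
BFS to 3:
  L0 = {0}
  L1 = {2}
3 never appears.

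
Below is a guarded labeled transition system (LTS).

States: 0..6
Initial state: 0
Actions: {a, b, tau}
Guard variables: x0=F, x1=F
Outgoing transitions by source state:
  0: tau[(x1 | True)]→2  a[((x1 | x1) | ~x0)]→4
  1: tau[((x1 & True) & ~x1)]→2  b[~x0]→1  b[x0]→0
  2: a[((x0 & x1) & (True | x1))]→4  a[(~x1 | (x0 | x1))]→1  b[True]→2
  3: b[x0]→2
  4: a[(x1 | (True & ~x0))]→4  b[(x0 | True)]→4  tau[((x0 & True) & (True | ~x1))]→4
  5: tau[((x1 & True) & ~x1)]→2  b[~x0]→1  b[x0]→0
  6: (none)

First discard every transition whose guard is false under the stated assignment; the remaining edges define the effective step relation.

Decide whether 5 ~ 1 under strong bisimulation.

Refine partition for ~:
  P[0] = {{0,1,2,3,4,5,6}}
  P[1] = {{0},{1,5},{2,4},{3,6}}
  P[2] = {{0},{1,5},{2},{3,6},{4}}
Fixed point at round 3; 5 class(es).
class of 5: {1,5}; class of 1: {1,5}

Answer: BISIMILAR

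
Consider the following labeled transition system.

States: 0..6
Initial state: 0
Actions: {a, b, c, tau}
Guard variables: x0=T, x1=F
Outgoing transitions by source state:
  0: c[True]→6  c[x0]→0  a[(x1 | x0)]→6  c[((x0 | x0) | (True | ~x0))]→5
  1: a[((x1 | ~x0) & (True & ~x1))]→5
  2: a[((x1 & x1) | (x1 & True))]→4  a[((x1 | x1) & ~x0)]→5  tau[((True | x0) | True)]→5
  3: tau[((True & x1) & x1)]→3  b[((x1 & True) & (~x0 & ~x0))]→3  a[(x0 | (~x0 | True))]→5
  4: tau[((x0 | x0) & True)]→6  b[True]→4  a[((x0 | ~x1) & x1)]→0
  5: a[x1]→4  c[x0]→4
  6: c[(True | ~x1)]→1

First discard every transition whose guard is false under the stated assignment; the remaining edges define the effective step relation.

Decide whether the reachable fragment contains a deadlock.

Reachable = {0,1,4,5,6}
  0: a→6  c→0  c→5  c→6  [4 exit(s)]
  1: ∅  [deadlock]
  4: b→4  tau→6  [2 exit(s)]
  5: c→4  [1 exit(s)]
  6: c→1  [1 exit(s)]
trace reaching 1: c·c

Answer: DEADLOCK at state 1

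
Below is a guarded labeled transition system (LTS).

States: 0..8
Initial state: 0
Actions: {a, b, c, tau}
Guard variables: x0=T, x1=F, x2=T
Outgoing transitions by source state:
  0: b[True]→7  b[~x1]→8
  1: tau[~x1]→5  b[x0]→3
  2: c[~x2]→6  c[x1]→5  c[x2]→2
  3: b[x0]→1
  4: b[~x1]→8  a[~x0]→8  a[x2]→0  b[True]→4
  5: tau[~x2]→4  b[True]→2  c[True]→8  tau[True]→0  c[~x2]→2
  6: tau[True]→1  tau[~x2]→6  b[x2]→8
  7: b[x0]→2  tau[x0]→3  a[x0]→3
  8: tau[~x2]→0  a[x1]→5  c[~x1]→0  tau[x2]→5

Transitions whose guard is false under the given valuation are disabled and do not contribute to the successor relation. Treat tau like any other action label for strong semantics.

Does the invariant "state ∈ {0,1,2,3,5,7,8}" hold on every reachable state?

Safe = {0,1,2,3,5,7,8}
Reach set: {0,1,2,3,5,7,8}
  0: ✓
  1: ✓
  2: ✓
  3: ✓
  5: ✓
  7: ✓
  8: ✓

Answer: INVARIANT HOLDS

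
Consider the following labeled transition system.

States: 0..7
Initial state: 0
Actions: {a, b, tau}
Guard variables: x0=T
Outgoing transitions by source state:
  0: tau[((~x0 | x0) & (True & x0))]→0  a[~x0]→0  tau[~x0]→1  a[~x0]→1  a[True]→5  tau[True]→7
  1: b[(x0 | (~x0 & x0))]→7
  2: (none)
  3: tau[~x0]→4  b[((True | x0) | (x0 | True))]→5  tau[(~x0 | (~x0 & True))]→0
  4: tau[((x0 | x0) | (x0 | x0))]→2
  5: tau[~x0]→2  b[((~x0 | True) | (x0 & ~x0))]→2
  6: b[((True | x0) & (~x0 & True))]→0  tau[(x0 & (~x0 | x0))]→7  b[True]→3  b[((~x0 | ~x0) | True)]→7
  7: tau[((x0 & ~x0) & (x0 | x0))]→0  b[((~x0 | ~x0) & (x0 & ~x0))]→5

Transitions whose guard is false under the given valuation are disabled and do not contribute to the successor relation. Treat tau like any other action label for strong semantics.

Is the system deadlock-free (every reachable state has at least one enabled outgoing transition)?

Reachable = {0,2,5,7}
  0: a→5  tau→0  tau→7  [3 out]
  2: ∅  [no exit]
  5: b→2  [1 out]
  7: ∅  [no exit]
witness 2: a·b

Answer: DEADLOCK at state 2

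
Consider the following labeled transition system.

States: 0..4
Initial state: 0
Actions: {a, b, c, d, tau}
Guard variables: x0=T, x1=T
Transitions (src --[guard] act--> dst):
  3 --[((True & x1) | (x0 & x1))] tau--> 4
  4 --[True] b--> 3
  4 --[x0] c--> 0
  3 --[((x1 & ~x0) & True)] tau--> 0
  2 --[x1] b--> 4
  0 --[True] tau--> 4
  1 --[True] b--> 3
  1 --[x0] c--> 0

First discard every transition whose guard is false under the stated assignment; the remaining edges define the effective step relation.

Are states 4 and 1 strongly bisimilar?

Answer: BISIMILAR

Analysis:
Refine partition for ~:
  π0 = {{0,1,2,3,4}}
  π1 = {{0,3},{1,4},{2}}
Fixed point at round 2; 3 class(es).
[4]={1,4}  [1]={1,4}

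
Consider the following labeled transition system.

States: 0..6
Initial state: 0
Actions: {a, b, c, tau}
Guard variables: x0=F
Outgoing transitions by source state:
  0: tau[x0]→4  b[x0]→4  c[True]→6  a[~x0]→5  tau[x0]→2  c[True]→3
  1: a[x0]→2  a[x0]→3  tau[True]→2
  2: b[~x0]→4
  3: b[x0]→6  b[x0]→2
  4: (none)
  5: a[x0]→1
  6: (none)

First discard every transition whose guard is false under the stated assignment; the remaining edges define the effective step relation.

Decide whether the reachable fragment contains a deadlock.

Answer: DEADLOCK at state 3

Trace:
Reach set: {0,3,5,6}
  0: a→5  c→3  c→6  [3 exit(s)]
  3: ∅  [deadlock]
  5: ∅  [deadlock]
  6: ∅  [deadlock]
Path to 3: c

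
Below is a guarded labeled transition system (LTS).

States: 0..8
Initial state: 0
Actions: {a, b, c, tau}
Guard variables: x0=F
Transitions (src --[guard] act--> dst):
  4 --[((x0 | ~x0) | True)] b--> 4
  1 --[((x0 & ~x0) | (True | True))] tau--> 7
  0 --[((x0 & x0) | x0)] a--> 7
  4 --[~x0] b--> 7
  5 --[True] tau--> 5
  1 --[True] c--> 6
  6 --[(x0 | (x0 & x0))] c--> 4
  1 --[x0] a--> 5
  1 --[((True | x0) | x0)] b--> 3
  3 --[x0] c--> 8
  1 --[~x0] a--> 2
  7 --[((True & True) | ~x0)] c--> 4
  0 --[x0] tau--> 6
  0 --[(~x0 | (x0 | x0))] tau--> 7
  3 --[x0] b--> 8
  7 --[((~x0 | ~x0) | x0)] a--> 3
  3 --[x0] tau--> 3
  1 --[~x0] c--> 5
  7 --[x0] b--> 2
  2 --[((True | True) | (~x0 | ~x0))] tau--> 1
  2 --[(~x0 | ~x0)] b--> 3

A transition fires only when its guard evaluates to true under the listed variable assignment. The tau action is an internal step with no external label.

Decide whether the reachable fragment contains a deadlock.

Answer: DEADLOCK at state 3

Analysis:
R = {0,3,4,7}
  0: tau→7  [1 out]
  3: ∅  [no exit]
  4: b→4  b→7  [2 out]
  7: a→3  c→4  [2 out]
witness 3: tau·a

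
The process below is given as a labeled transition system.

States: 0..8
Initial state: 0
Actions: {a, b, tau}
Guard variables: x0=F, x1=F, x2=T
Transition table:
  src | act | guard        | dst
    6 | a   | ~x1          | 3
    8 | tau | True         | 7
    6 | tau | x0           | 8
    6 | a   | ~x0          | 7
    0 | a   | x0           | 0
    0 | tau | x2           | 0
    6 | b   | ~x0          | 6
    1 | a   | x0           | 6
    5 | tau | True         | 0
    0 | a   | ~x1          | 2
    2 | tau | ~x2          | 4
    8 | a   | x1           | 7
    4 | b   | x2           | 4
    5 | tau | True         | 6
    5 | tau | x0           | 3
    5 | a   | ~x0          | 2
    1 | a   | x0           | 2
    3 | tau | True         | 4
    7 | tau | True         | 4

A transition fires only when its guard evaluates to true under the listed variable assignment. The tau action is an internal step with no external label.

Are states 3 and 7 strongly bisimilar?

Compute ~ classes (split until stable):
  π0 = {{0,1,2,3,4,5,6,7,8}}
  π1 = {{0,5},{1,2},{3,7,8},{4},{6}}
  π2 = {{0},{1,2},{3,7},{4},{5},{6},{8}}
Fixed point at round 3; 7 class(es).
class of 3: {3,7}; class of 7: {3,7}

Answer: BISIMILAR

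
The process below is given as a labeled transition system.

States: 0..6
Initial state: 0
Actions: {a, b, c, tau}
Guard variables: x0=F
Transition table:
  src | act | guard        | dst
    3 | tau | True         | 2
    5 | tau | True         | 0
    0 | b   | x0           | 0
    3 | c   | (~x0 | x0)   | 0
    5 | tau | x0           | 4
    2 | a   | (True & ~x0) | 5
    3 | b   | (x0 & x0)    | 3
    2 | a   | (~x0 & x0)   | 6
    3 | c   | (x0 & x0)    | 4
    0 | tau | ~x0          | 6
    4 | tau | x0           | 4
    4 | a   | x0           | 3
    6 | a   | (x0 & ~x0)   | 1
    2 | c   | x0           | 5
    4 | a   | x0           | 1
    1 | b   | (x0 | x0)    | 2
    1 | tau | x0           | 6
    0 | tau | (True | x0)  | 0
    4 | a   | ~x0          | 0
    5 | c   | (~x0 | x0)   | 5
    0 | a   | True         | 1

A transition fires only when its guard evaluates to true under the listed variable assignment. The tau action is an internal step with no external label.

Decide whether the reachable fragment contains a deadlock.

Reach set: {0,1,6}
  0: a→1  tau→0  tau→6  [deg 3]
  1: ∅  [deadlock]
  6: ∅  [deadlock]
Path to 1: a

Answer: DEADLOCK at state 1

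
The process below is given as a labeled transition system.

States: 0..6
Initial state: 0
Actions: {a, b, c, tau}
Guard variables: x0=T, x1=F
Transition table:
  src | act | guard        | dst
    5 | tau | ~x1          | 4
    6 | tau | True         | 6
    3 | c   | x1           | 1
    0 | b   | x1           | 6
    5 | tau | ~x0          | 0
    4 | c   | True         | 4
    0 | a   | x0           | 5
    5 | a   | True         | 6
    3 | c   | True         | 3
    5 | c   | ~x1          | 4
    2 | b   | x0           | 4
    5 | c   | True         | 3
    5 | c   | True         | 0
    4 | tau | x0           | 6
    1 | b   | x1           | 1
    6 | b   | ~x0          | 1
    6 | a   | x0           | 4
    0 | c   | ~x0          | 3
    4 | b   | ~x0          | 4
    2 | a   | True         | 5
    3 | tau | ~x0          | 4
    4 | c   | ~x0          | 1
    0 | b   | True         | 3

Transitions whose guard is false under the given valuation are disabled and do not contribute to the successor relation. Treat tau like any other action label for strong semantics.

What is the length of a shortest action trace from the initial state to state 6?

Breadth-first toward 6:
  Layer 0: {0}
  Layer 1: {3,5}
  Layer 2: {4,6}
6 enters at depth 2; path a·a

Answer: 2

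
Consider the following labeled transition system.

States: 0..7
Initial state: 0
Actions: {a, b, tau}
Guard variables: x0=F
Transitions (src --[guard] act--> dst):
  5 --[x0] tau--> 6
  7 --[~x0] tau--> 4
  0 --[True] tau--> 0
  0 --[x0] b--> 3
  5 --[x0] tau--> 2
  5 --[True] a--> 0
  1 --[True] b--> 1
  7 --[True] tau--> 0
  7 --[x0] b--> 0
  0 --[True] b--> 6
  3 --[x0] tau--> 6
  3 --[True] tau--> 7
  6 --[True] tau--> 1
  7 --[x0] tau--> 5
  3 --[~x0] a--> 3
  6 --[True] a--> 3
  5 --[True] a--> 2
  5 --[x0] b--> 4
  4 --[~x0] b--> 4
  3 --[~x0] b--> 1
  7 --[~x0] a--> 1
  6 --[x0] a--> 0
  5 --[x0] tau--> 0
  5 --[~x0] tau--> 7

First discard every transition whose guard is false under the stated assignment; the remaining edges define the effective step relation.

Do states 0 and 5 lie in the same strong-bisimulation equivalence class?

Compute ~ classes (split until stable):
  π0 = {{0,1,2,3,4,5,6,7}}
  π1 = {{0},{1,4},{2},{3},{5,6,7}}
  π2 = {{0},{1,4},{2},{3},{5},{6},{7}}
7 equivalence class(es) (converged in 3)
[0]={0}  [5]={5}

Answer: NOT BISIMILAR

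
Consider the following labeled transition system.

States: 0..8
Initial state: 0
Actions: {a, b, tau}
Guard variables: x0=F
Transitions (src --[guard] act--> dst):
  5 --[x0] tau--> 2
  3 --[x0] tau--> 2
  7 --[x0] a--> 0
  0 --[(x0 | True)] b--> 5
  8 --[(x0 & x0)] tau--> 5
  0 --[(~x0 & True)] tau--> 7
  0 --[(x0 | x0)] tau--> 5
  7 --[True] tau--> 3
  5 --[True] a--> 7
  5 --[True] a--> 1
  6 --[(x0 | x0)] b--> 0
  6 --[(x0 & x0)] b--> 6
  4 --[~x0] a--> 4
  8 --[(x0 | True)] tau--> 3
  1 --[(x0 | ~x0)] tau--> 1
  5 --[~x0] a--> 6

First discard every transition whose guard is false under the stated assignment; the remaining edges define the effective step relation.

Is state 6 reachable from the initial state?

Answer: REACHABLE

Working:
9 transition(s) survive guard evaluation.
L0 = {0}
L1 = {5,7}  cumulative {0,5,7}
L2 = {1,3,6}  cumulative {0,1,3,5,6,7}
Reachable = {0,1,3,5,6,7}
trace reaching 6: b·a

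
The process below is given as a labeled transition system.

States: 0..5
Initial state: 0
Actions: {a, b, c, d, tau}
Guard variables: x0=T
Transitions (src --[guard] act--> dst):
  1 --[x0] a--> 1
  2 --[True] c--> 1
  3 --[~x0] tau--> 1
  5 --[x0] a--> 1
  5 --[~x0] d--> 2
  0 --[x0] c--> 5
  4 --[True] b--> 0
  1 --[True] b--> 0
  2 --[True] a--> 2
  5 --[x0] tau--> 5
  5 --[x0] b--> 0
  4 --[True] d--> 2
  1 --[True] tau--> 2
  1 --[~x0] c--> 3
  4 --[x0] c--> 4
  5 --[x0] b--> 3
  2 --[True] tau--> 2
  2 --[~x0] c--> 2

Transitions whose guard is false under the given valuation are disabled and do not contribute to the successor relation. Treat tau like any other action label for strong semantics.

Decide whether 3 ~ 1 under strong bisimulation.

Refine partition for ~:
  P[0] = {{0,1,2,3,4,5}}
  P[1] = {{0},{1,5},{2},{3},{4}}
  P[2] = {{0},{1},{2},{3},{4},{5}}
6 equivalence class(es) (converged in 3)
3∈{3}, 1∈{1}

Answer: NOT BISIMILAR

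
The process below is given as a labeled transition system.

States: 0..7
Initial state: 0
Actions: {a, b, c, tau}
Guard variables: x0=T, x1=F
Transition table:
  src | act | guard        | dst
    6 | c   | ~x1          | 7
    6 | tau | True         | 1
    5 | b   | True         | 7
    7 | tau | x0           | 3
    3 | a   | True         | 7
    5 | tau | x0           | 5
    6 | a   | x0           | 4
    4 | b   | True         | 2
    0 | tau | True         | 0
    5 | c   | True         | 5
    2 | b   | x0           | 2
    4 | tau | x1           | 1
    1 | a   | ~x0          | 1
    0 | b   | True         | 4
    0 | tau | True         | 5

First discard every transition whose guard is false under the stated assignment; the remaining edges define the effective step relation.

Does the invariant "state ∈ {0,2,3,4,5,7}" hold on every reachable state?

Answer: INVARIANT HOLDS

Working:
Safe = {0,2,3,4,5,7}
Reachable = {0,2,3,4,5,7}
  0: ok
  2: ok
  3: ok
  4: ok
  5: ok
  7: ok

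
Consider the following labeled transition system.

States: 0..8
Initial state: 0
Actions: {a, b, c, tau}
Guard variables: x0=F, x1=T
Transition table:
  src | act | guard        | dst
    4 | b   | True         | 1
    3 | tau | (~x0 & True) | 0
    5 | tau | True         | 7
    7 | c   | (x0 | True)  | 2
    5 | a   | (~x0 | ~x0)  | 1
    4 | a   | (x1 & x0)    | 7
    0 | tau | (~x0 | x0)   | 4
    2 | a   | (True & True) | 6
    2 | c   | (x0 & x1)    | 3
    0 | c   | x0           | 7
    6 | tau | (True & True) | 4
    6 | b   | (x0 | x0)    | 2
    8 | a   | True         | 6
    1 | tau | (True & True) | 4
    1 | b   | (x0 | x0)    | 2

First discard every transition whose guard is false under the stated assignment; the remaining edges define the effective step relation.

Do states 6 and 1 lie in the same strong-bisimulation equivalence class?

Answer: BISIMILAR

Working:
Refine partition for ~:
  π0 = {{0,1,2,3,4,5,6,7,8}}
  π1 = {{0,1,3,6},{2,8},{4},{5},{7}}
  π2 = {{0,1,6},{2,8},{3},{4},{5},{7}}
Fixed point at round 3; 6 class(es).
class of 6: {0,1,6}; class of 1: {0,1,6}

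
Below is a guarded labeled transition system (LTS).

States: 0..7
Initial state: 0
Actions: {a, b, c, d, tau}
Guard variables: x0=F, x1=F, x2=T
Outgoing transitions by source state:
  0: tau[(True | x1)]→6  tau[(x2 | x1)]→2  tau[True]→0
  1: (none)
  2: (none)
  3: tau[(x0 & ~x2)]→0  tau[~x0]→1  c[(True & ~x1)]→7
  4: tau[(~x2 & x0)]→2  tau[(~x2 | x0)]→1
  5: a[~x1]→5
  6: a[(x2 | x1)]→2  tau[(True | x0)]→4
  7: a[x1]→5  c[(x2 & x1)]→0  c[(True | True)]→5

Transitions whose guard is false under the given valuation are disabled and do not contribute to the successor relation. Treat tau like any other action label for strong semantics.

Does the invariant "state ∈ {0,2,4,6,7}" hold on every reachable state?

Safe = {0,2,4,6,7}
Reach set: {0,2,4,6}
  0: ok
  2: ok
  4: ok
  6: ok

Answer: INVARIANT HOLDS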